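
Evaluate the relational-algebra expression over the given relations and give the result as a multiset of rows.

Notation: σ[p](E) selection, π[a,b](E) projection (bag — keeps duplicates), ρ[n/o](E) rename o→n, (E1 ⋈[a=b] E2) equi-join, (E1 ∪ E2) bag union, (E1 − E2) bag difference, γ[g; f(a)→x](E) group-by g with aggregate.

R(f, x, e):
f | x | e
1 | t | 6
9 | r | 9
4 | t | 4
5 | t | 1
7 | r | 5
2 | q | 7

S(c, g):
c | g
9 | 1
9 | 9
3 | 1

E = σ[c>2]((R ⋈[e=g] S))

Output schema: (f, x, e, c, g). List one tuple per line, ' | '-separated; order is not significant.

Per-node cardinality:
  R → 6
  S → 3
  (R ⋈[e=g] S) → 3
  σ[c>2]((R ⋈[e=g] S)) → 3

== RESULT ==
f | x | e | c | g
5 | t | 1 | 3 | 1
5 | t | 1 | 9 | 1
9 | r | 9 | 9 | 9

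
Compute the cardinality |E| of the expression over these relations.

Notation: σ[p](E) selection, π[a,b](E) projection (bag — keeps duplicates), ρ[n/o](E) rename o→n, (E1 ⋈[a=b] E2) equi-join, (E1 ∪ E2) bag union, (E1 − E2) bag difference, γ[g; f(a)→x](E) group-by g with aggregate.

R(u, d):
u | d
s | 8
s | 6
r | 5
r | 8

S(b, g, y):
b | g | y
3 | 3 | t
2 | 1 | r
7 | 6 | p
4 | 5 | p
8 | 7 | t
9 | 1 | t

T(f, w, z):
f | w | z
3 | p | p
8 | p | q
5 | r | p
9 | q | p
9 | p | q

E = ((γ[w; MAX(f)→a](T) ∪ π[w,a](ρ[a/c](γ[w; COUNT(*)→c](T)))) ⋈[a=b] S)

Stepwise |·|:
  T → 5
  γ[w; MAX(f)→a](T) → 3
  T → 5
  γ[w; COUNT(*)→c](T) → 3
  ρ[a/c](γ[w; COUNT(*)→c](T)) → 3
  π[w,a](ρ[a/c](γ[w; COUNT(*)→c](T))) → 3
  (γ[w; MAX(f)→a](T) ∪ π[w,a](ρ[a/c](γ[w; COUNT(*)→c](T)))) → 6
  S → 6
  ((γ[w; MAX(f)→a](T) ∪ π[w,a](ρ[a/c](γ[w; COUNT(*)→c](T)))) ⋈[a=b] S) → 3

|E| = 3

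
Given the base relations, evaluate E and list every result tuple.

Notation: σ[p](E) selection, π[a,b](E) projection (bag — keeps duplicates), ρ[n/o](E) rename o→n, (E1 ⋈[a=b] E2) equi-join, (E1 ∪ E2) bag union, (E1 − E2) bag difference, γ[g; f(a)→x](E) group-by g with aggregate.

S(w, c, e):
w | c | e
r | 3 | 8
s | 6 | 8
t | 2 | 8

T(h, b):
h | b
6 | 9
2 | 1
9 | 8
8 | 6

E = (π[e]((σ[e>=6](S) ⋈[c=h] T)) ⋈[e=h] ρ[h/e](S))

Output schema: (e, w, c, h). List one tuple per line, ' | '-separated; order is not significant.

Subexpression sizes:
  S → 3
  σ[e>=6](S) → 3
  T → 4
  (σ[e>=6](S) ⋈[c=h] T) → 2
  π[e]((σ[e>=6](S) ⋈[c=h] T)) → 2
  S → 3
  ρ[h/e](S) → 3
  (π[e]((σ[e>=6](S) ⋈[c=h] T)) ⋈[e=h] ρ[h/e](S)) → 6

== RESULT ==
e | w | c | h
8 | r | 3 | 8
8 | r | 3 | 8
8 | s | 6 | 8
8 | s | 6 | 8
8 | t | 2 | 8
8 | t | 2 | 8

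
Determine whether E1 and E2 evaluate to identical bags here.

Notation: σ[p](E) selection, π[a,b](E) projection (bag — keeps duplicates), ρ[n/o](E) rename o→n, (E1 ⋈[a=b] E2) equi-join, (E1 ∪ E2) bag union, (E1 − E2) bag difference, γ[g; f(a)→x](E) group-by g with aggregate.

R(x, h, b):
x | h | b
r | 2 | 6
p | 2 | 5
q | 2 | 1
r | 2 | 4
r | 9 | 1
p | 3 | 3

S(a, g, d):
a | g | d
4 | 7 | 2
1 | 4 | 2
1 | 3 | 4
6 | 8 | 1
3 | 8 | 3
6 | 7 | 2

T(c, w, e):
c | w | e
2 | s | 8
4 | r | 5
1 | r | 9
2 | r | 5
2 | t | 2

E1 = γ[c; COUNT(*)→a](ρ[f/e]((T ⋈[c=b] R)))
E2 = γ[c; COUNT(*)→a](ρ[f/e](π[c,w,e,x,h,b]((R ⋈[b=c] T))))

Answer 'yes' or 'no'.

E1 per-node cardinality:
  T → 5
  R → 6
  (T ⋈[c=b] R) → 3
  ρ[f/e]((T ⋈[c=b] R)) → 3
  γ[c; COUNT(*)→a](ρ[f/e]((T ⋈[c=b] R))) → 2
E2 per-node cardinality:
  R → 6
  T → 5
  (R ⋈[b=c] T) → 3
  π[c,w,e,x,h,b]((R ⋈[b=c] T)) → 3
  ρ[f/e](π[c,w,e,x,h,b]((R ⋈[b=c] T))) → 3
  γ[c; COUNT(*)→a](ρ[f/e](π[c,w,e,x,h,b]((R ⋈[b=c] T)))) → 2

E1 and E2 produce the same multiset:
c | a
1 | 2
4 | 1

yes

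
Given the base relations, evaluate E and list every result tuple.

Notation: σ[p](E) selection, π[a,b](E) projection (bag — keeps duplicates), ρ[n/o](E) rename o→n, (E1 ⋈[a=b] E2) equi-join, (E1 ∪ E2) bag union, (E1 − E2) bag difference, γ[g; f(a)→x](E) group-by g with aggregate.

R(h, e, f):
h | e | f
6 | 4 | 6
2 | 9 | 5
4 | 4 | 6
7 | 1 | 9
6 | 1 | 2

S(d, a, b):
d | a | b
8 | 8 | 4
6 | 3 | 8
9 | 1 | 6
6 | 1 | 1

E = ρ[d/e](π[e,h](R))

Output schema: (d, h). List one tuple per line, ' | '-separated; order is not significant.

Subexpression sizes:
  R → 5
  π[e,h](R) → 5
  ρ[d/e](π[e,h](R)) → 5

== RESULT ==
d | h
1 | 6
1 | 7
4 | 4
4 | 6
9 | 2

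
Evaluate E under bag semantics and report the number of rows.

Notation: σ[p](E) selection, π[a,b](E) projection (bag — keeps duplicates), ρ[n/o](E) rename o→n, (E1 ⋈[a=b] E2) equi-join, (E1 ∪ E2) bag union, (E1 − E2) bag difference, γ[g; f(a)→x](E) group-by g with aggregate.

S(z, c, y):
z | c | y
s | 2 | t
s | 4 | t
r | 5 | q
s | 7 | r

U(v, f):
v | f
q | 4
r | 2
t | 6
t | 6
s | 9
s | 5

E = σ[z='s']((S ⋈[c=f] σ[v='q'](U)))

Row counts bottom-up:
  S → 4
  U → 6
  σ[v='q'](U) → 1
  (S ⋈[c=f] σ[v='q'](U)) → 1
  σ[z='s']((S ⋈[c=f] σ[v='q'](U))) → 1

|E| = 1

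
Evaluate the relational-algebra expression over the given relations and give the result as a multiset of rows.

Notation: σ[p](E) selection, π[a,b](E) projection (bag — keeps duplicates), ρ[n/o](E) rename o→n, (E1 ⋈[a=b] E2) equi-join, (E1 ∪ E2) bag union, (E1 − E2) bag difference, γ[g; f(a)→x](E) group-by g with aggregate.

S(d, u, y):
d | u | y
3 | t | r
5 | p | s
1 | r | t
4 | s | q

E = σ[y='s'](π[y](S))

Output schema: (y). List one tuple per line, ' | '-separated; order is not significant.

Subexpression sizes:
  S → 4
  π[y](S) → 4
  σ[y='s'](π[y](S)) → 1

== RESULT ==
y
s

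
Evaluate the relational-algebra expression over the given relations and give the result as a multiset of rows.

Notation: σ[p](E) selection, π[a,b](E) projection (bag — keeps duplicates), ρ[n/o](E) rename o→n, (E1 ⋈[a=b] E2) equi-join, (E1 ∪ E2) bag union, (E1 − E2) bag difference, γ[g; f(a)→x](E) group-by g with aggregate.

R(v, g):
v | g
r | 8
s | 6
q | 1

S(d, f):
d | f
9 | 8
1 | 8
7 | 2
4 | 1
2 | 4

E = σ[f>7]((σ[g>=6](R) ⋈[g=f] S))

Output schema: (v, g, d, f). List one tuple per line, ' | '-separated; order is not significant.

Subexpression sizes:
  R → 3
  σ[g>=6](R) → 2
  S → 5
  (σ[g>=6](R) ⋈[g=f] S) → 2
  σ[f>7]((σ[g>=6](R) ⋈[g=f] S)) → 2

== RESULT ==
v | g | d | f
r | 8 | 1 | 8
r | 8 | 9 | 8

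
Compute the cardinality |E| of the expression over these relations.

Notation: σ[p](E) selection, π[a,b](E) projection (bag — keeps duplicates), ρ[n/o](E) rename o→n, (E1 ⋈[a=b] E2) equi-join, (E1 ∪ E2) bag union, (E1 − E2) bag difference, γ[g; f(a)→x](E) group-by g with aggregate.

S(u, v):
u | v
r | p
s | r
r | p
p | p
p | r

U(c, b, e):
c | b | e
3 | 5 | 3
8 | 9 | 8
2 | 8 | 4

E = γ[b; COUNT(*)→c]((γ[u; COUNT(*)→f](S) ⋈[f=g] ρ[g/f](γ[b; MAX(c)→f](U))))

Subexpression sizes:
  S → 5
  γ[u; COUNT(*)→f](S) → 3
  U → 3
  γ[b; MAX(c)→f](U) → 3
  ρ[g/f](γ[b; MAX(c)→f](U)) → 3
  (γ[u; COUNT(*)→f](S) ⋈[f=g] ρ[g/f](γ[b; MAX(c)→f](U))) → 2
  γ[b; COUNT(*)→c]((γ[u; COUNT(*)→f](S) ⋈[f=g] ρ[g/f](γ[b; MAX(c)→f](U)))) → 1

|E| = 1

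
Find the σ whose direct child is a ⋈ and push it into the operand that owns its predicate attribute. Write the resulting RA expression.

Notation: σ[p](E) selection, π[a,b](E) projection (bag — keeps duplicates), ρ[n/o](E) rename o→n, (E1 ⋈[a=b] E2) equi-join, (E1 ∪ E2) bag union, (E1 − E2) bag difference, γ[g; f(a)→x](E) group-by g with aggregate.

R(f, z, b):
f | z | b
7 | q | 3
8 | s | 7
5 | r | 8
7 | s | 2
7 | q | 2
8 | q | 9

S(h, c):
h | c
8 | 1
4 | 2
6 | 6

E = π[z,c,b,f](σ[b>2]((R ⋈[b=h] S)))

σ filters on b, owned by the left side.
E' = π[z,c,b,f]((σ[b>2](R) ⋈[b=h] S))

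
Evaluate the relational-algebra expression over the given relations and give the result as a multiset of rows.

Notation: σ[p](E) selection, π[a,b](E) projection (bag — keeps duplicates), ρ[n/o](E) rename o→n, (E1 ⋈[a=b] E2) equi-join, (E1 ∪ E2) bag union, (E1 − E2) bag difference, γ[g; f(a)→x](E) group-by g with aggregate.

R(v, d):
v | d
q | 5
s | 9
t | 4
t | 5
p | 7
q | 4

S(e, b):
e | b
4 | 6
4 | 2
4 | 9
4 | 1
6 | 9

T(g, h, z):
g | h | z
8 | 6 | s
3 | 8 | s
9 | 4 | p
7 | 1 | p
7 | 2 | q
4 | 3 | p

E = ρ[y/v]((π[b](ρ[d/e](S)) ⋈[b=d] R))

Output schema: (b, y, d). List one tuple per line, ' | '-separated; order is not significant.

Subexpression sizes:
  S → 5
  ρ[d/e](S) → 5
  π[b](ρ[d/e](S)) → 5
  R → 6
  (π[b](ρ[d/e](S)) ⋈[b=d] R) → 2
  ρ[y/v]((π[b](ρ[d/e](S)) ⋈[b=d] R)) → 2

== RESULT ==
b | y | d
9 | s | 9
9 | s | 9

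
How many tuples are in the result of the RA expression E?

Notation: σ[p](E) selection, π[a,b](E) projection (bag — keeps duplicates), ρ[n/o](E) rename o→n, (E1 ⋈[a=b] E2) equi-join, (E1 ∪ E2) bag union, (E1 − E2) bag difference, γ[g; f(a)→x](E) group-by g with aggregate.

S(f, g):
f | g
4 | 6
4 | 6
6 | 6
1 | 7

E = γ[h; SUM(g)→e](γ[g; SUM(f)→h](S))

Per-node cardinality:
  S → 4
  γ[g; SUM(f)→h](S) → 2
  γ[h; SUM(g)→e](γ[g; SUM(f)→h](S)) → 2

|E| = 2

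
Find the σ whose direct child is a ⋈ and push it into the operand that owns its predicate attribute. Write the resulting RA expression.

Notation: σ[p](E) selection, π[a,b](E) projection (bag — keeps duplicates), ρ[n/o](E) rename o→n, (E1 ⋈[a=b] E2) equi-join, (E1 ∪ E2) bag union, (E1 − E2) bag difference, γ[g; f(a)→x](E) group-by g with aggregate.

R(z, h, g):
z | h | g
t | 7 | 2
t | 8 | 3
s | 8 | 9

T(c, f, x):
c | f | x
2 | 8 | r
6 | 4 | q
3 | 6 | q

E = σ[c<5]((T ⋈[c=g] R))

σ filters on c, owned by the left side.
E' = (σ[c<5](T) ⋈[c=g] R)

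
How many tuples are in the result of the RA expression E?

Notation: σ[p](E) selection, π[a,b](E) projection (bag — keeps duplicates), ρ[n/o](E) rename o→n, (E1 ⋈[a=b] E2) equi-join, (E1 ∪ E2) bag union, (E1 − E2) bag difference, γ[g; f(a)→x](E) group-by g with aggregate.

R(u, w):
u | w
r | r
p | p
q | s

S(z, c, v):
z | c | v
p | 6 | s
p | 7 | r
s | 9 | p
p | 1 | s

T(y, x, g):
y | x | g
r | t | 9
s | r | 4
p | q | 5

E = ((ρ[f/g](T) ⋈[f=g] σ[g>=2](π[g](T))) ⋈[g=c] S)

Per-node cardinality:
  T → 3
  ρ[f/g](T) → 3
  T → 3
  π[g](T) → 3
  σ[g>=2](π[g](T)) → 3
  (ρ[f/g](T) ⋈[f=g] σ[g>=2](π[g](T))) → 3
  S → 4
  ((ρ[f/g](T) ⋈[f=g] σ[g>=2](π[g](T))) ⋈[g=c] S) → 1

|E| = 1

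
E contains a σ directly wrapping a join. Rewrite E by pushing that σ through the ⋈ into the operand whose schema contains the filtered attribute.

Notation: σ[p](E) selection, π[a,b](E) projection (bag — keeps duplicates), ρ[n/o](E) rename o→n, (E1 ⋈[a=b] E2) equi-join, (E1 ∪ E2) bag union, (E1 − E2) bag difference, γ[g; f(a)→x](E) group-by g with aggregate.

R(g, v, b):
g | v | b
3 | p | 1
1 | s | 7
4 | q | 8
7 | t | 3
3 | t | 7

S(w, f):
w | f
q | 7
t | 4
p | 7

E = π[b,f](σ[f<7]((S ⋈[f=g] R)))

σ filters on f, owned by the left side.
E' = π[b,f]((σ[f<7](S) ⋈[f=g] R))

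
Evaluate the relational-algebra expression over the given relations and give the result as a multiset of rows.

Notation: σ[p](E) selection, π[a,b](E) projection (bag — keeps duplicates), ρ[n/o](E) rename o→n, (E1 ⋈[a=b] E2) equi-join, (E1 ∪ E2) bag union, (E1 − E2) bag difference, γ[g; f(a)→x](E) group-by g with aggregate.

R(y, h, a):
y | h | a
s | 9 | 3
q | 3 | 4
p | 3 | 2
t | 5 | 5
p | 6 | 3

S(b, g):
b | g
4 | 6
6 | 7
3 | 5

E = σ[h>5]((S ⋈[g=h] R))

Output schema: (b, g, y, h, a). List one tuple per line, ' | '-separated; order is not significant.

Per-node cardinality:
  S → 3
  R → 5
  (S ⋈[g=h] R) → 2
  σ[h>5]((S ⋈[g=h] R)) → 1

== RESULT ==
b | g | y | h | a
4 | 6 | p | 6 | 3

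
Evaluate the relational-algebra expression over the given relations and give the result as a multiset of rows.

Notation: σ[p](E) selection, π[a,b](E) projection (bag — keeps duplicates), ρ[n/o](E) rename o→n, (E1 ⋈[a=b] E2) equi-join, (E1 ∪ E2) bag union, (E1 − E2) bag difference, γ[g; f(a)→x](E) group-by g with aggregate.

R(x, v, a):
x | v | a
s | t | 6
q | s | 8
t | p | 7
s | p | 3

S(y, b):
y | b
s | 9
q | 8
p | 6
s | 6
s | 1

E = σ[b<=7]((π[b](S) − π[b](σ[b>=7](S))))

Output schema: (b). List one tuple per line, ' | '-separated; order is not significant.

Per-node cardinality:
  S → 5
  π[b](S) → 5
  S → 5
  σ[b>=7](S) → 2
  π[b](σ[b>=7](S)) → 2
  (π[b](S) − π[b](σ[b>=7](S))) → 3
  σ[b<=7]((π[b](S) − π[b](σ[b>=7](S)))) → 3

== RESULT ==
b
1
6
6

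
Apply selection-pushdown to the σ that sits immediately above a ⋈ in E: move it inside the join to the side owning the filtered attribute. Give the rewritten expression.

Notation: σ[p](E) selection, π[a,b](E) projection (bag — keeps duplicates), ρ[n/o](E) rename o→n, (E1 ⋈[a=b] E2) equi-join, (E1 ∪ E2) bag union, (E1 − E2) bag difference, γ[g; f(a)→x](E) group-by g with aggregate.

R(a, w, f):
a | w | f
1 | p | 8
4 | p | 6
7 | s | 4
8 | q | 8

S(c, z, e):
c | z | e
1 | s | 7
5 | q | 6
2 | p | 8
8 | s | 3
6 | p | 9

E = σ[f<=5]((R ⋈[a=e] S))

σ filters on f, owned by the left side.
E' = (σ[f<=5](R) ⋈[a=e] S)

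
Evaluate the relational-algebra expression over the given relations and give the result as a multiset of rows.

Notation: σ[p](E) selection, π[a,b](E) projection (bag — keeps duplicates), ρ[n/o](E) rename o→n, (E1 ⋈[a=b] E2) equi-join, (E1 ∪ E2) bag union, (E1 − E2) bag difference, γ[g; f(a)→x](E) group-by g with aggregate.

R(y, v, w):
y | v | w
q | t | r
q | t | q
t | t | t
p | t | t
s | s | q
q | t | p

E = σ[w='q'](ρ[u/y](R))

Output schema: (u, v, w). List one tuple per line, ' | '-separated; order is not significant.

Per-node cardinality:
  R → 6
  ρ[u/y](R) → 6
  σ[w='q'](ρ[u/y](R)) → 2

== RESULT ==
u | v | w
q | t | q
s | s | q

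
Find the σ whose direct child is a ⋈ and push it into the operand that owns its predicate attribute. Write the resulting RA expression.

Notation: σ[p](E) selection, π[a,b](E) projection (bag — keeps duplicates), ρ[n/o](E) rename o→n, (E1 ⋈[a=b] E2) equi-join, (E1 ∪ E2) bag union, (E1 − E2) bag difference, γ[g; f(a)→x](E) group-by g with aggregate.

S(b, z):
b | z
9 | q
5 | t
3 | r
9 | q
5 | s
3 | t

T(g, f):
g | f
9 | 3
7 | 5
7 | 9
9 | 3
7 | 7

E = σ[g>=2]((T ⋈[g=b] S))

σ filters on g, owned by the left side.
E' = (σ[g>=2](T) ⋈[g=b] S)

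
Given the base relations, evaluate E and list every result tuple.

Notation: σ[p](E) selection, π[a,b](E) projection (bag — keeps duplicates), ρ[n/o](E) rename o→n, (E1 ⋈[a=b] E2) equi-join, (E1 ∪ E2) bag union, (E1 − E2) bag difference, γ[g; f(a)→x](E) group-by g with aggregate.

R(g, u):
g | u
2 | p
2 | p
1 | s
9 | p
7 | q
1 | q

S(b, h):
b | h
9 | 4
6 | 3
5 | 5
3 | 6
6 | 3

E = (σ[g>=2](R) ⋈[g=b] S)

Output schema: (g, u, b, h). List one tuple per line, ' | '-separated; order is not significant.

Subexpression sizes:
  R → 6
  σ[g>=2](R) → 4
  S → 5
  (σ[g>=2](R) ⋈[g=b] S) → 1

== RESULT ==
g | u | b | h
9 | p | 9 | 4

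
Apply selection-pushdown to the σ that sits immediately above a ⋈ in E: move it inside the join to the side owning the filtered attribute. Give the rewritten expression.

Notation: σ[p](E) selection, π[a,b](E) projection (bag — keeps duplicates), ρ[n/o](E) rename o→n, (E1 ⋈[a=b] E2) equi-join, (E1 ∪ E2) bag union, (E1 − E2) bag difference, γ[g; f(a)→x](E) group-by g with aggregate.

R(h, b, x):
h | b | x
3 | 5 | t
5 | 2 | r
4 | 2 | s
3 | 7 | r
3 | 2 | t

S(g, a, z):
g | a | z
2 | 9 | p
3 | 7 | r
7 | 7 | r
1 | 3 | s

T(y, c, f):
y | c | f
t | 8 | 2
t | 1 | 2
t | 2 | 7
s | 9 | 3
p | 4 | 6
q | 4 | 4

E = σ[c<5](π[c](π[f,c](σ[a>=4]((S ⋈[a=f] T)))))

σ filters on a, owned by the left side.
E' = σ[c<5](π[c](π[f,c]((σ[a>=4](S) ⋈[a=f] T))))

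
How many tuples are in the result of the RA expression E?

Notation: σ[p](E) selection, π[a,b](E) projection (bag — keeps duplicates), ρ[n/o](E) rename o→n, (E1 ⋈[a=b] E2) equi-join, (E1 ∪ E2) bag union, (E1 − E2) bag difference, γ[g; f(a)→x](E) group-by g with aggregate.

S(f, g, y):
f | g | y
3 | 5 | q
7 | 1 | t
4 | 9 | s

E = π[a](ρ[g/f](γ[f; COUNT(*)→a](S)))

Subexpression sizes:
  S → 3
  γ[f; COUNT(*)→a](S) → 3
  ρ[g/f](γ[f; COUNT(*)→a](S)) → 3
  π[a](ρ[g/f](γ[f; COUNT(*)→a](S))) → 3

|E| = 3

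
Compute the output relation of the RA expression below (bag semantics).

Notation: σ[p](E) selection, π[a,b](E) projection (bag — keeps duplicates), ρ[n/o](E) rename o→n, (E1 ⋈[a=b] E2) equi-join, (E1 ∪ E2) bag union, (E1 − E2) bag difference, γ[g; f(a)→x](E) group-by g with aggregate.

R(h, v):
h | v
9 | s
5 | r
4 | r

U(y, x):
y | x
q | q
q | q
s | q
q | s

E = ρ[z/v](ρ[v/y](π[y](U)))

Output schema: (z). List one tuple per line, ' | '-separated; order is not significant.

Subexpression sizes:
  U → 4
  π[y](U) → 4
  ρ[v/y](π[y](U)) → 4
  ρ[z/v](ρ[v/y](π[y](U))) → 4

== RESULT ==
z
q
q
q
s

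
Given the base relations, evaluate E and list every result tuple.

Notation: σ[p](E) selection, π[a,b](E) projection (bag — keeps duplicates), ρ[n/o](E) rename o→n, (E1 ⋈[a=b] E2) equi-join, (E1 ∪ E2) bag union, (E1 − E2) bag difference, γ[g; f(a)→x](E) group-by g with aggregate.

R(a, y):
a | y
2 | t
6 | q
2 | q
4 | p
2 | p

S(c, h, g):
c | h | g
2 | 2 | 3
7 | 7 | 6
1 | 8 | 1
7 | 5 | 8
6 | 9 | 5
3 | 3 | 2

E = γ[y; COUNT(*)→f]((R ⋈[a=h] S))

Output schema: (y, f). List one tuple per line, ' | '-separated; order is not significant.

Subexpression sizes:
  R → 5
  S → 6
  (R ⋈[a=h] S) → 3
  γ[y; COUNT(*)→f]((R ⋈[a=h] S)) → 3

== RESULT ==
y | f
p | 1
q | 1
t | 1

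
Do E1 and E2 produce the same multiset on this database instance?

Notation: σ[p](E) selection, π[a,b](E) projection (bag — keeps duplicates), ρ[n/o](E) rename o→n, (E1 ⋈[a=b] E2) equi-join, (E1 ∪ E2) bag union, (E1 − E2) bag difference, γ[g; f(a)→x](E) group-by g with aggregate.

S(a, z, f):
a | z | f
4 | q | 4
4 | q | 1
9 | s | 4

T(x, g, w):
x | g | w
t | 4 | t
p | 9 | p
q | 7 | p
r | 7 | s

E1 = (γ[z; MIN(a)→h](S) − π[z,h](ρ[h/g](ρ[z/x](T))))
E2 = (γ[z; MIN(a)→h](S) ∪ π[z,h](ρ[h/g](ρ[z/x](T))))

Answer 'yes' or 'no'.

E1 per-node cardinality:
  S → 3
  γ[z; MIN(a)→h](S) → 2
  T → 4
  ρ[z/x](T) → 4
  ρ[h/g](ρ[z/x](T)) → 4
  π[z,h](ρ[h/g](ρ[z/x](T))) → 4
  (γ[z; MIN(a)→h](S) − π[z,h](ρ[h/g](ρ[z/x](T)))) → 2
E2 per-node cardinality:
  S → 3
  γ[z; MIN(a)→h](S) → 2
  T → 4
  ρ[z/x](T) → 4
  ρ[h/g](ρ[z/x](T)) → 4
  π[z,h](ρ[h/g](ρ[z/x](T))) → 4
  (γ[z; MIN(a)→h](S) ∪ π[z,h](ρ[h/g](ρ[z/x](T)))) → 6

E1 result:
z | h
q | 4
s | 9
E2 result:
z | h
p | 9
q | 4
q | 7
r | 7
s | 9
t | 4
Witness: ('r', 7) appears 0× in E1 but 1× in E2.

no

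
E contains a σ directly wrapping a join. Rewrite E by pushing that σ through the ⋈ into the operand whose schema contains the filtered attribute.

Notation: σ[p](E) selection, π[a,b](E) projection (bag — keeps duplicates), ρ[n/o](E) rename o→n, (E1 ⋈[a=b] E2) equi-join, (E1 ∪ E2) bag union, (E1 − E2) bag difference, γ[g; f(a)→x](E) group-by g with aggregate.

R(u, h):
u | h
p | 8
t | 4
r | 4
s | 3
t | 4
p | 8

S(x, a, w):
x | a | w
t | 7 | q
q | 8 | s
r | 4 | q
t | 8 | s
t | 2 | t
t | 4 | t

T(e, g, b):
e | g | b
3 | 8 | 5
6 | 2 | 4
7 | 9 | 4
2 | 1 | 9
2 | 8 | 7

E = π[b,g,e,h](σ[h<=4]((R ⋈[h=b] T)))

σ filters on h, owned by the left side.
E' = π[b,g,e,h]((σ[h<=4](R) ⋈[h=b] T))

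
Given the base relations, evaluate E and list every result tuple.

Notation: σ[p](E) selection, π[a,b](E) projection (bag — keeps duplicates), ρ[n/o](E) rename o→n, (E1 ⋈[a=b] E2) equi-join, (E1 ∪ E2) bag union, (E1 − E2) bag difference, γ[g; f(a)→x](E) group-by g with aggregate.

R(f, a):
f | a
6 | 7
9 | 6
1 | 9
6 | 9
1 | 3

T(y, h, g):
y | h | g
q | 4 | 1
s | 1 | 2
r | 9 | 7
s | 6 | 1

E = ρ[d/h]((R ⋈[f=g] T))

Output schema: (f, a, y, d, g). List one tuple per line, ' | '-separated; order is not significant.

Stepwise |·|:
  R → 5
  T → 4
  (R ⋈[f=g] T) → 4
  ρ[d/h]((R ⋈[f=g] T)) → 4

== RESULT ==
f | a | y | d | g
1 | 3 | q | 4 | 1
1 | 3 | s | 6 | 1
1 | 9 | q | 4 | 1
1 | 9 | s | 6 | 1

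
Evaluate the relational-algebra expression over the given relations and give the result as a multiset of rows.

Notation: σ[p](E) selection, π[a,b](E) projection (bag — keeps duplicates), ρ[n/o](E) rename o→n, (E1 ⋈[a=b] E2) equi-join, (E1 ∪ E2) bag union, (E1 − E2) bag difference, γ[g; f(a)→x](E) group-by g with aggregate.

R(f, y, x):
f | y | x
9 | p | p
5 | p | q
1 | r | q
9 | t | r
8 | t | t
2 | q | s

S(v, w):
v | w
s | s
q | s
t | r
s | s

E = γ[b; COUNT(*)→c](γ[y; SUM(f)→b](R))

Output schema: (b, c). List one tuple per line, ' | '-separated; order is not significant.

Row counts bottom-up:
  R → 6
  γ[y; SUM(f)→b](R) → 4
  γ[b; COUNT(*)→c](γ[y; SUM(f)→b](R)) → 4

== RESULT ==
b | c
1 | 1
2 | 1
14 | 1
17 | 1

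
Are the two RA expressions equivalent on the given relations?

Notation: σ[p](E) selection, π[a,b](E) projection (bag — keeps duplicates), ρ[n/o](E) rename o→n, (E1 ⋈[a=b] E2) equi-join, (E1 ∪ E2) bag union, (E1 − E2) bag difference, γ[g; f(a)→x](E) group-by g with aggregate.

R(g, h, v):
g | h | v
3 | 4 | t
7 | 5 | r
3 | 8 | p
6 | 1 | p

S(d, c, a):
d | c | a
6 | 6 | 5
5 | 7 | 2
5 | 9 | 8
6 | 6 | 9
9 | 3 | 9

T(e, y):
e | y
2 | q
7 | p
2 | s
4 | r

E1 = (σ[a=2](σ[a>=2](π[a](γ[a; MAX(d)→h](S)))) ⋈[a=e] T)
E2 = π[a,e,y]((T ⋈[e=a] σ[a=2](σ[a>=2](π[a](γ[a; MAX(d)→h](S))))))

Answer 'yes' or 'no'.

E1 stepwise |·|:
  S → 5
  γ[a; MAX(d)→h](S) → 4
  π[a](γ[a; MAX(d)→h](S)) → 4
  σ[a>=2](π[a](γ[a; MAX(d)→h](S))) → 4
  σ[a=2](σ[a>=2](π[a](γ[a; MAX(d)→h](S)))) → 1
  T → 4
  (σ[a=2](σ[a>=2](π[a](γ[a; MAX(d)→h](S)))) ⋈[a=e] T) → 2
E2 stepwise |·|:
  T → 4
  S → 5
  γ[a; MAX(d)→h](S) → 4
  π[a](γ[a; MAX(d)→h](S)) → 4
  σ[a>=2](π[a](γ[a; MAX(d)→h](S))) → 4
  σ[a=2](σ[a>=2](π[a](γ[a; MAX(d)→h](S)))) → 1
  (T ⋈[e=a] σ[a=2](σ[a>=2](π[a](γ[a; MAX(d)→h](S))))) → 2
  π[a,e,y]((T ⋈[e=a] σ[a=2](σ[a>=2](π[a](γ[a; MAX(d)→h](S)))))) → 2

E1 and E2 produce the same multiset:
a | e | y
2 | 2 | q
2 | 2 | s

yes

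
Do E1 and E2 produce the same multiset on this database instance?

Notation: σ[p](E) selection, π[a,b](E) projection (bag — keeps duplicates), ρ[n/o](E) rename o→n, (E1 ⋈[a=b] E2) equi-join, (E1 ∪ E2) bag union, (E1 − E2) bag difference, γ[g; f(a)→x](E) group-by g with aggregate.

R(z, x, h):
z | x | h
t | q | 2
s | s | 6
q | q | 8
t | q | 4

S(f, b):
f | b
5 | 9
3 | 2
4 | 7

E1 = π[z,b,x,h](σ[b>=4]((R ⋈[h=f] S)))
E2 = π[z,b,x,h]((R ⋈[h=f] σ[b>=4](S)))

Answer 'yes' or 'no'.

E1 stepwise |·|:
  R → 4
  S → 3
  (R ⋈[h=f] S) → 1
  σ[b>=4]((R ⋈[h=f] S)) → 1
  π[z,b,x,h](σ[b>=4]((R ⋈[h=f] S))) → 1
E2 stepwise |·|:
  R → 4
  S → 3
  σ[b>=4](S) → 2
  (R ⋈[h=f] σ[b>=4](S)) → 1
  π[z,b,x,h]((R ⋈[h=f] σ[b>=4](S))) → 1

E1 and E2 produce the same multiset:
z | b | x | h
t | 7 | q | 4

yes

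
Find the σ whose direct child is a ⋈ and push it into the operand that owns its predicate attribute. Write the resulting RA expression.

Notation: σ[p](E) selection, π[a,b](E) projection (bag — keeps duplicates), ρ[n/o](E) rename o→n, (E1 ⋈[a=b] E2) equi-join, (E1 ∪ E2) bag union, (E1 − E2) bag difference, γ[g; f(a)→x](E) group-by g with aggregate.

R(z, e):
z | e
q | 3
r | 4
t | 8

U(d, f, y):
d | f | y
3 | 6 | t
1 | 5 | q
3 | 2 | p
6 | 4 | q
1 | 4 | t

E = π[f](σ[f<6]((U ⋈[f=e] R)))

σ filters on f, owned by the left side.
E' = π[f]((σ[f<6](U) ⋈[f=e] R))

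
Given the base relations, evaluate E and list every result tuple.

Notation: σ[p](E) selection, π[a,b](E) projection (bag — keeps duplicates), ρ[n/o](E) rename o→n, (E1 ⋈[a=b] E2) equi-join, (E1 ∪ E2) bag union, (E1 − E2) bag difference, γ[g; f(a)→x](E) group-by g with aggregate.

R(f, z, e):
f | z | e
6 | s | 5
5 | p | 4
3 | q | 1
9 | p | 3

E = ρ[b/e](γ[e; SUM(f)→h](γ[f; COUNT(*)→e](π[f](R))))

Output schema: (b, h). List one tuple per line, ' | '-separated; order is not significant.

Subexpression sizes:
  R → 4
  π[f](R) → 4
  γ[f; COUNT(*)→e](π[f](R)) → 4
  γ[e; SUM(f)→h](γ[f; COUNT(*)→e](π[f](R))) → 1
  ρ[b/e](γ[e; SUM(f)→h](γ[f; COUNT(*)→e](π[f](R)))) → 1

== RESULT ==
b | h
1 | 23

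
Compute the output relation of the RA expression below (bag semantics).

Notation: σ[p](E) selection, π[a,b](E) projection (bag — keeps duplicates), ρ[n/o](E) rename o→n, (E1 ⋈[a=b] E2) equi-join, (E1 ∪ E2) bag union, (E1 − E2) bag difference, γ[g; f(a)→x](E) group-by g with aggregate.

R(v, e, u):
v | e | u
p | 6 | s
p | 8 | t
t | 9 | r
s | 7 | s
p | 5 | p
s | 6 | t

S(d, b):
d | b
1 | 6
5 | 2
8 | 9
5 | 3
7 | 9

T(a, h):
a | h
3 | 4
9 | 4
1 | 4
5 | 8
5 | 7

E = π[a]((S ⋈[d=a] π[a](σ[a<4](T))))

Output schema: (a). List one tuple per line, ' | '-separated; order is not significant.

Stepwise |·|:
  S → 5
  T → 5
  σ[a<4](T) → 2
  π[a](σ[a<4](T)) → 2
  (S ⋈[d=a] π[a](σ[a<4](T))) → 1
  π[a]((S ⋈[d=a] π[a](σ[a<4](T)))) → 1

== RESULT ==
a
1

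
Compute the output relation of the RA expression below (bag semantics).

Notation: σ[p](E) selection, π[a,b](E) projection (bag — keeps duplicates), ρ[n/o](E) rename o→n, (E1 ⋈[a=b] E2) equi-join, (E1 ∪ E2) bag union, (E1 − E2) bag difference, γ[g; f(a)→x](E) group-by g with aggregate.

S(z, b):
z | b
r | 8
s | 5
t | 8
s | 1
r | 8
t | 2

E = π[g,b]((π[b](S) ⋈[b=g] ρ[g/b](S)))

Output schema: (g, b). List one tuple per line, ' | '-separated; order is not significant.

Subexpression sizes:
  S → 6
  π[b](S) → 6
  S → 6
  ρ[g/b](S) → 6
  (π[b](S) ⋈[b=g] ρ[g/b](S)) → 12
  π[g,b]((π[b](S) ⋈[b=g] ρ[g/b](S))) → 12

== RESULT ==
g | b
1 | 1
2 | 2
5 | 5
8 | 8
8 | 8
8 | 8
8 | 8
8 | 8
8 | 8
8 | 8
8 | 8
8 | 8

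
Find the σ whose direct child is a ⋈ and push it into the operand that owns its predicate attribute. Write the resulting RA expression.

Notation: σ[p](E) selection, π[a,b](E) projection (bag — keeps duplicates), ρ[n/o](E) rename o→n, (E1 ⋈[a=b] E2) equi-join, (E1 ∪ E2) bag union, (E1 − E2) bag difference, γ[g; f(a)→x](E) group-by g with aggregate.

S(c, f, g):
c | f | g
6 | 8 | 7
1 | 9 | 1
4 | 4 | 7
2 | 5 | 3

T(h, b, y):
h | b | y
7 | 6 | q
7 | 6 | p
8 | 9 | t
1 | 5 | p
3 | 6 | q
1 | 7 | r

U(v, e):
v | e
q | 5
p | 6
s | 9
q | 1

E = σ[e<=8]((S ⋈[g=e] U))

σ filters on e, owned by the right side.
E' = (S ⋈[g=e] σ[e<=8](U))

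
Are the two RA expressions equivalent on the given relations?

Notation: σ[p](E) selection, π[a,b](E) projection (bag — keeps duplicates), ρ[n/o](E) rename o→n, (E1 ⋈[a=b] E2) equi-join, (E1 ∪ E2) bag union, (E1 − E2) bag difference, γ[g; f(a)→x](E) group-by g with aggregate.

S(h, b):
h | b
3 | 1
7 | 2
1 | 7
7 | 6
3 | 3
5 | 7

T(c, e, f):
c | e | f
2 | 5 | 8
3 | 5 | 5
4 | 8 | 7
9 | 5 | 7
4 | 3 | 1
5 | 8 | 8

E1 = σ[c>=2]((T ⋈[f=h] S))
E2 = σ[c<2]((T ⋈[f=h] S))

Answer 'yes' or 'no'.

E1 per-node cardinality:
  T → 6
  S → 6
  (T ⋈[f=h] S) → 6
  σ[c>=2]((T ⋈[f=h] S)) → 6
E2 per-node cardinality:
  T → 6
  S → 6
  (T ⋈[f=h] S) → 6
  σ[c<2]((T ⋈[f=h] S)) → 0

E1 result:
c | e | f | h | b
3 | 5 | 5 | 5 | 7
4 | 3 | 1 | 1 | 7
4 | 8 | 7 | 7 | 2
4 | 8 | 7 | 7 | 6
9 | 5 | 7 | 7 | 2
9 | 5 | 7 | 7 | 6
E2 result:
c | e | f | h | b
(0 rows)
Witness: (4, 8, 7, 7, 2) appears 1× in E1 but 0× in E2.

no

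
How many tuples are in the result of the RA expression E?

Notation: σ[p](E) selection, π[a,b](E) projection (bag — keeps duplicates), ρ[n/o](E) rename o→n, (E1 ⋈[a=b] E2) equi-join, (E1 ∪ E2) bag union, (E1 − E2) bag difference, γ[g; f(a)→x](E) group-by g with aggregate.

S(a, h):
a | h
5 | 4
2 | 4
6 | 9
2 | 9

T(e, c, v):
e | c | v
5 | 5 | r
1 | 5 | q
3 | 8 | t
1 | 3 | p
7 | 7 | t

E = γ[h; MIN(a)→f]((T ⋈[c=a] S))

Per-node cardinality:
  T → 5
  S → 4
  (T ⋈[c=a] S) → 2
  γ[h; MIN(a)→f]((T ⋈[c=a] S)) → 1

|E| = 1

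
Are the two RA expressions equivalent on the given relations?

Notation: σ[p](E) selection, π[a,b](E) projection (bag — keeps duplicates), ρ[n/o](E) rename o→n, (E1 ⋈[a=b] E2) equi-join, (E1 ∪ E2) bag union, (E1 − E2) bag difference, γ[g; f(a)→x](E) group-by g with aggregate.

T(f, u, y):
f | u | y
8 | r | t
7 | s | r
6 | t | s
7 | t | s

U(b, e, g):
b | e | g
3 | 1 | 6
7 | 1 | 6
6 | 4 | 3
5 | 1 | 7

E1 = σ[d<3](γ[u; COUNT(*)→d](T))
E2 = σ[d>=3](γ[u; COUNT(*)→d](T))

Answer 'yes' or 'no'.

E1 subexpression sizes:
  T → 4
  γ[u; COUNT(*)→d](T) → 3
  σ[d<3](γ[u; COUNT(*)→d](T)) → 3
E2 subexpression sizes:
  T → 4
  γ[u; COUNT(*)→d](T) → 3
  σ[d>=3](γ[u; COUNT(*)→d](T)) → 0

E1 result:
u | d
r | 1
s | 1
t | 2
E2 result:
u | d
(0 rows)
Witness: ('r', 1) appears 1× in E1 but 0× in E2.

no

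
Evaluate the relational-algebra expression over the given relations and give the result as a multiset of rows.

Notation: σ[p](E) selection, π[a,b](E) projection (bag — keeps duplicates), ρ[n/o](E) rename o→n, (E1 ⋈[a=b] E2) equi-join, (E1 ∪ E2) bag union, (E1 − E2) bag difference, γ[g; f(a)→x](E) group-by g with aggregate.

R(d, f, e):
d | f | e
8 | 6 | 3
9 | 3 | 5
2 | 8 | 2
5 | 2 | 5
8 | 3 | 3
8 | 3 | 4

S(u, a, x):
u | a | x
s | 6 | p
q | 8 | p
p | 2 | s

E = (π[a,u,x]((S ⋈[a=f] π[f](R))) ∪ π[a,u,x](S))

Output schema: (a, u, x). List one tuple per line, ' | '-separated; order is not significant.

Subexpression sizes:
  S → 3
  R → 6
  π[f](R) → 6
  (S ⋈[a=f] π[f](R)) → 3
  π[a,u,x]((S ⋈[a=f] π[f](R))) → 3
  S → 3
  π[a,u,x](S) → 3
  (π[a,u,x]((S ⋈[a=f] π[f](R))) ∪ π[a,u,x](S)) → 6

== RESULT ==
a | u | x
2 | p | s
2 | p | s
6 | s | p
6 | s | p
8 | q | p
8 | q | p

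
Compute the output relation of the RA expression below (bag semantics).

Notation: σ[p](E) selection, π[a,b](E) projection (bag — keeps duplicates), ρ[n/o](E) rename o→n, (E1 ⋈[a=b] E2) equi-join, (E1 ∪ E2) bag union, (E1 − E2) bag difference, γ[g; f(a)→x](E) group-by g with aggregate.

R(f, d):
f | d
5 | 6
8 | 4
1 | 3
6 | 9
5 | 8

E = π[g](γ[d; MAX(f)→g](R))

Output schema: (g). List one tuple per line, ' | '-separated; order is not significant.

Per-node cardinality:
  R → 5
  γ[d; MAX(f)→g](R) → 5
  π[g](γ[d; MAX(f)→g](R)) → 5

== RESULT ==
g
1
5
5
6
8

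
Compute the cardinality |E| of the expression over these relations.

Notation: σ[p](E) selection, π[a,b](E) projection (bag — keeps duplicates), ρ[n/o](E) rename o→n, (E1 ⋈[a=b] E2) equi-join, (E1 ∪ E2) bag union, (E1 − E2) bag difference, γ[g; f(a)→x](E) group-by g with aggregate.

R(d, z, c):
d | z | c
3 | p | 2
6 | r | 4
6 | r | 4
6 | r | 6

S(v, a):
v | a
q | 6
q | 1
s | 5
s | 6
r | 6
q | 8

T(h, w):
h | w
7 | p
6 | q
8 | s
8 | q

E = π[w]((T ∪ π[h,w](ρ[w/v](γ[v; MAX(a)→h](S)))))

Stepwise |·|:
  T → 4
  S → 6
  γ[v; MAX(a)→h](S) → 3
  ρ[w/v](γ[v; MAX(a)→h](S)) → 3
  π[h,w](ρ[w/v](γ[v; MAX(a)→h](S))) → 3
  (T ∪ π[h,w](ρ[w/v](γ[v; MAX(a)→h](S)))) → 7
  π[w]((T ∪ π[h,w](ρ[w/v](γ[v; MAX(a)→h](S))))) → 7

|E| = 7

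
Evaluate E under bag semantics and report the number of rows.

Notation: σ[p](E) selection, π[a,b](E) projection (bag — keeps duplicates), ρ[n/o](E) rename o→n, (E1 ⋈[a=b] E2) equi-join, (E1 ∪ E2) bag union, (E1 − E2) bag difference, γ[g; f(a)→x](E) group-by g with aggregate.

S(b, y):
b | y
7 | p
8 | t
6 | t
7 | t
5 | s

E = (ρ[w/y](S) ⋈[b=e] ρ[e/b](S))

Row counts bottom-up:
  S → 5
  ρ[w/y](S) → 5
  S → 5
  ρ[e/b](S) → 5
  (ρ[w/y](S) ⋈[b=e] ρ[e/b](S)) → 7

|E| = 7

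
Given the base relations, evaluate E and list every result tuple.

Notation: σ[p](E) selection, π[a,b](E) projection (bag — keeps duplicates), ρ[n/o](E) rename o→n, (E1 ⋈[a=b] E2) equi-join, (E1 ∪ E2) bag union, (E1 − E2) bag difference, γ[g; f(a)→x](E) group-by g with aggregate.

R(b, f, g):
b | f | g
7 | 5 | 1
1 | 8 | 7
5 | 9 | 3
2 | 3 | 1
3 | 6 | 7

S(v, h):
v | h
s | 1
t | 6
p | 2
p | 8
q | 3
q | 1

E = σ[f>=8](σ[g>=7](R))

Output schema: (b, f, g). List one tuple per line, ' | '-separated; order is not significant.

Stepwise |·|:
  R → 5
  σ[g>=7](R) → 2
  σ[f>=8](σ[g>=7](R)) → 1

== RESULT ==
b | f | g
1 | 8 | 7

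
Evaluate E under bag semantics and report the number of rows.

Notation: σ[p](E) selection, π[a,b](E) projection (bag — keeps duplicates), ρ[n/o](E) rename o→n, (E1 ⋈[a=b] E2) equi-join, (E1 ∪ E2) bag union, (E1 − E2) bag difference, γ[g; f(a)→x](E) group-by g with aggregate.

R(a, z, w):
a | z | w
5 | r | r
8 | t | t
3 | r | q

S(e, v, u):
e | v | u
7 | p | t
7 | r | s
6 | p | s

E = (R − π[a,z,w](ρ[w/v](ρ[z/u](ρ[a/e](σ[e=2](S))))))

Row counts bottom-up:
  R → 3
  S → 3
  σ[e=2](S) → 0
  ρ[a/e](σ[e=2](S)) → 0
  ρ[z/u](ρ[a/e](σ[e=2](S))) → 0
  ρ[w/v](ρ[z/u](ρ[a/e](σ[e=2](S)))) → 0
  π[a,z,w](ρ[w/v](ρ[z/u](ρ[a/e](σ[e=2](S))))) → 0
  (R − π[a,z,w](ρ[w/v](ρ[z/u](ρ[a/e](σ[e=2](S)))))) → 3

|E| = 3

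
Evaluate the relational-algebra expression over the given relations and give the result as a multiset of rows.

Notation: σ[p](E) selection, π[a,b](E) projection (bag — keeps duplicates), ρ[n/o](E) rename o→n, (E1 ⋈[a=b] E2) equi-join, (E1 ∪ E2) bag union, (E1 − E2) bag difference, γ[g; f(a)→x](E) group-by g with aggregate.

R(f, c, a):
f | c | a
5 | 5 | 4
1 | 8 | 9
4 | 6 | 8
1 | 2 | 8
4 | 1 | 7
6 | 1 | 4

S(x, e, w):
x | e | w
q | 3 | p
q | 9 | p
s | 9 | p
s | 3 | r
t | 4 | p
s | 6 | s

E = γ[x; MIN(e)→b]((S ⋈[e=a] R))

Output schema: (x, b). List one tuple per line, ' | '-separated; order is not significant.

Stepwise |·|:
  S → 6
  R → 6
  (S ⋈[e=a] R) → 4
  γ[x; MIN(e)→b]((S ⋈[e=a] R)) → 3

== RESULT ==
x | b
q | 9
s | 9
t | 4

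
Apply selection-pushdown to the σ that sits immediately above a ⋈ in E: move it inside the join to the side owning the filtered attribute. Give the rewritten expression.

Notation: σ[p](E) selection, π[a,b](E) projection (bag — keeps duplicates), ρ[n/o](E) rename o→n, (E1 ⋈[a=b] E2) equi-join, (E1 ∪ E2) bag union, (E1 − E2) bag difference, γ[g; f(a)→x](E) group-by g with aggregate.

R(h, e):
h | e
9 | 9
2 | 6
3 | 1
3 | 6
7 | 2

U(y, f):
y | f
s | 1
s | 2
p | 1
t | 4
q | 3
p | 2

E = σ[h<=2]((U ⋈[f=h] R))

σ filters on h, owned by the right side.
E' = (U ⋈[f=h] σ[h<=2](R))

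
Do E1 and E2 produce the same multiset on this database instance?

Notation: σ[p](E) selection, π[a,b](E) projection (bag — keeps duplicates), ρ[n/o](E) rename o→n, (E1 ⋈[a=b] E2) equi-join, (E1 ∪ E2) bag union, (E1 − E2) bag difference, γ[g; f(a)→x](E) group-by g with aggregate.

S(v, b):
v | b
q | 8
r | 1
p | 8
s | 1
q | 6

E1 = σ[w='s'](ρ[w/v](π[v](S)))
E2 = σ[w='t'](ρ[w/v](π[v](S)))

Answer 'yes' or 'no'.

E1 per-node cardinality:
  S → 5
  π[v](S) → 5
  ρ[w/v](π[v](S)) → 5
  σ[w='s'](ρ[w/v](π[v](S))) → 1
E2 per-node cardinality:
  S → 5
  π[v](S) → 5
  ρ[w/v](π[v](S)) → 5
  σ[w='t'](ρ[w/v](π[v](S))) → 0

E1 result:
w
s
E2 result:
w
(0 rows)
Witness: ('s',) appears 1× in E1 but 0× in E2.

no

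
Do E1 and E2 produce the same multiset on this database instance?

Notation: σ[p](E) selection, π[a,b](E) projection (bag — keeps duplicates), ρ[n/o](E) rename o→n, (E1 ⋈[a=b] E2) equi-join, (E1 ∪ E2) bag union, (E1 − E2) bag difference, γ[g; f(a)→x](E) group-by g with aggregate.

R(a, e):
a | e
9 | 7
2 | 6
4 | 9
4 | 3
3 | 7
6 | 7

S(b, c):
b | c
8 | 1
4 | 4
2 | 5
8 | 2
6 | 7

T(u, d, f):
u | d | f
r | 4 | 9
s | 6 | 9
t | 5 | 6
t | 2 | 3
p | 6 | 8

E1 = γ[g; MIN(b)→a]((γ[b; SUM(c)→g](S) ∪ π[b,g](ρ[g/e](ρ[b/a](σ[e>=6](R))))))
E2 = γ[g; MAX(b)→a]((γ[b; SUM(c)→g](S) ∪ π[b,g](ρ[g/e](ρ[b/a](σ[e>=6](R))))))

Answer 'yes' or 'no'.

E1 stepwise |·|:
  S → 5
  γ[b; SUM(c)→g](S) → 4
  R → 6
  σ[e>=6](R) → 5
  ρ[b/a](σ[e>=6](R)) → 5
  ρ[g/e](ρ[b/a](σ[e>=6](R))) → 5
  π[b,g](ρ[g/e](ρ[b/a](σ[e>=6](R)))) → 5
  (γ[b; SUM(c)→g](S) ∪ π[b,g](ρ[g/e](ρ[b/a](σ[e>=6](R))))) → 9
  γ[g; MIN(b)→a]((γ[b; SUM(c)→g](S) ∪ π[b,g](ρ[g/e](ρ[b/a](σ[e>=6](R)))))) → 6
E2 stepwise |·|:
  S → 5
  γ[b; SUM(c)→g](S) → 4
  R → 6
  σ[e>=6](R) → 5
  ρ[b/a](σ[e>=6](R)) → 5
  ρ[g/e](ρ[b/a](σ[e>=6](R))) → 5
  π[b,g](ρ[g/e](ρ[b/a](σ[e>=6](R)))) → 5
  (γ[b; SUM(c)→g](S) ∪ π[b,g](ρ[g/e](ρ[b/a](σ[e>=6](R))))) → 9
  γ[g; MAX(b)→a]((γ[b; SUM(c)→g](S) ∪ π[b,g](ρ[g/e](ρ[b/a](σ[e>=6](R)))))) → 6

E1 result:
g | a
3 | 8
4 | 4
5 | 2
6 | 2
7 | 3
9 | 4
E2 result:
g | a
3 | 8
4 | 4
5 | 2
6 | 2
7 | 9
9 | 4
Witness: (7, 3) appears 1× in E1 but 0× in E2.

no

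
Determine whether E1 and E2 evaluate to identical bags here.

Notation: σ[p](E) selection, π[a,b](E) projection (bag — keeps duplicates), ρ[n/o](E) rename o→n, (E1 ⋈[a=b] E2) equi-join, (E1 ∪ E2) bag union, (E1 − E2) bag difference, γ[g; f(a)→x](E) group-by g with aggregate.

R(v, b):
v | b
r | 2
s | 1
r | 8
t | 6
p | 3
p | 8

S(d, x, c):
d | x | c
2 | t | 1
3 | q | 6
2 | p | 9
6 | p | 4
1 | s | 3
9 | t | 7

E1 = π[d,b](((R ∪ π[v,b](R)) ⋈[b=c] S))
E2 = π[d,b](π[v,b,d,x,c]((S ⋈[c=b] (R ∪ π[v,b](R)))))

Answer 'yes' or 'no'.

E1 stepwise |·|:
  R → 6
  R → 6
  π[v,b](R) → 6
  (R ∪ π[v,b](R)) → 12
  S → 6
  ((R ∪ π[v,b](R)) ⋈[b=c] S) → 6
  π[d,b](((R ∪ π[v,b](R)) ⋈[b=c] S)) → 6
E2 stepwise |·|:
  S → 6
  R → 6
  R → 6
  π[v,b](R) → 6
  (R ∪ π[v,b](R)) → 12
  (S ⋈[c=b] (R ∪ π[v,b](R))) → 6
  π[v,b,d,x,c]((S ⋈[c=b] (R ∪ π[v,b](R)))) → 6
  π[d,b](π[v,b,d,x,c]((S ⋈[c=b] (R ∪ π[v,b](R))))) → 6

E1 and E2 produce the same multiset:
d | b
1 | 3
1 | 3
2 | 1
2 | 1
3 | 6
3 | 6

yes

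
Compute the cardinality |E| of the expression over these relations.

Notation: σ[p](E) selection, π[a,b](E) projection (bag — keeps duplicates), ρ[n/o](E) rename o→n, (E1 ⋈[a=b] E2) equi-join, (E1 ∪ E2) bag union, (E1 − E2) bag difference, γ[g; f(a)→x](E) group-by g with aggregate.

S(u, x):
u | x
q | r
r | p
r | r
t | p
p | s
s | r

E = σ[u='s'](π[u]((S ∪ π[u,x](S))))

Stepwise |·|:
  S → 6
  S → 6
  π[u,x](S) → 6
  (S ∪ π[u,x](S)) → 12
  π[u]((S ∪ π[u,x](S))) → 12
  σ[u='s'](π[u]((S ∪ π[u,x](S)))) → 2

|E| = 2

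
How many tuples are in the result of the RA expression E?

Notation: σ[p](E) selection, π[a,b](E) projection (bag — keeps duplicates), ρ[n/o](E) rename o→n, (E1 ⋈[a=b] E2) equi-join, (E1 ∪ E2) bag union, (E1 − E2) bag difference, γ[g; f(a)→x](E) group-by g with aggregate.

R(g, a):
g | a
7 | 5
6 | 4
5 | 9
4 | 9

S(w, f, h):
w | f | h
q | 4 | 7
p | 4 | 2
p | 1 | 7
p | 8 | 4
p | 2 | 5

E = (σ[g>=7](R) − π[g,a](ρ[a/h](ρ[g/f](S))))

Subexpression sizes:
  R → 4
  σ[g>=7](R) → 1
  S → 5
  ρ[g/f](S) → 5
  ρ[a/h](ρ[g/f](S)) → 5
  π[g,a](ρ[a/h](ρ[g/f](S))) → 5
  (σ[g>=7](R) − π[g,a](ρ[a/h](ρ[g/f](S)))) → 1

|E| = 1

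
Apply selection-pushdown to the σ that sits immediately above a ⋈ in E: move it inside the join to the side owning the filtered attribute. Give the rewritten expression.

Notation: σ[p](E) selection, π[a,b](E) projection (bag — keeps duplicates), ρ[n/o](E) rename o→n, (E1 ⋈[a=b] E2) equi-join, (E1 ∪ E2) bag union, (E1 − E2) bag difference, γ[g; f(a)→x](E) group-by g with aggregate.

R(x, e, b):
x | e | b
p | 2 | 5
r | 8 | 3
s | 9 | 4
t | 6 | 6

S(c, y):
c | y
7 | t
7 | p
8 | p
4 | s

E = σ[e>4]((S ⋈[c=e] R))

σ filters on e, owned by the right side.
E' = (S ⋈[c=e] σ[e>4](R))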